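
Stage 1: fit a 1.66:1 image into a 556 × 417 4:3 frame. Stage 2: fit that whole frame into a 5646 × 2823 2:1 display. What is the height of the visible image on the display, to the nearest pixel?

First fit — 1.66:1 into 556×417 spans the width: 556.00 × 334.94.
4:3 in 5646×2823: fills the height, so the intermediate becomes 3764.00 × 2823.00 — a scale of ×6.7698.
Applying the same ×6.7698: 334.94 → 2267.47.

2267 px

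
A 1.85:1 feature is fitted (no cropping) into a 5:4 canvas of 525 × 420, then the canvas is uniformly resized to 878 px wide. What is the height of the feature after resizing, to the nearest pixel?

475 px

At 525×420 the feature is width-limited, so height = 525 / 1.850 ≈ 283.78 px.
The frame scales by 878/525 = 1.6724; 283.78 × 1.6724 ≈ 474.59 px.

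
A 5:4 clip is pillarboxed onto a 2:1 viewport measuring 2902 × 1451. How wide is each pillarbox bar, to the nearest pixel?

544 px

Since 1.250 < 2.000, the clip is height-limited.
Content width = 1451 × 5/4 ≈ 1813.75 px.
2902 − 1813.75 = 1088.25 px of bars (544.12 each).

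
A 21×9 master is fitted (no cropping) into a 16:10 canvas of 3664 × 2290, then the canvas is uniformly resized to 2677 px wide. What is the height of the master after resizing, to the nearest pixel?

Fitted into 3664×2290, the master spans the width; its height is 3664 × 9/21 ≈ 1570.29 px.
The frame scales by 2677/3664 = 0.7306; 1570.29 × 0.7306 ≈ 1147.29 px.

1147 px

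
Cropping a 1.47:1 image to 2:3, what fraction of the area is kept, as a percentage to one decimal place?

The height stays; only width is cut (since 2:3 is narrower than 1.47:1).
Fraction kept = (0.667)/(1.470) ≈ 45.35%.

45.4%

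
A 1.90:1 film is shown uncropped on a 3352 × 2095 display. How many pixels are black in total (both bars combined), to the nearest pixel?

1.90:1 is wider than 16×10, so it spans the full width.
That makes the image 1764.2105 px tall (3352 / 1.900).
Black = 2095 − 1764.2105 = 330.7895 px.
Across the 3352-px span: 330.7895 × 3352 ≈ 1108806 px.

1108806 pixels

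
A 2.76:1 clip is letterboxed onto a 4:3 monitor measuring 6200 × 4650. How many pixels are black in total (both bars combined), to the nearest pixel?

Since 2.760 > 1.333, the clip is width-limited.
The clip is 6200 / 2.760 ≈ 2246.3768 px tall.
4650 − 2246.3768 = 2403.6232 px of bars.
That's 2403.6232 × 6200 ≈ 14902464 black pixels.

14902464 pixels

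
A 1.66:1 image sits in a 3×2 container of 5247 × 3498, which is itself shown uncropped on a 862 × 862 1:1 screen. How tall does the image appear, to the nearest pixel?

519 px

First fit — 1.66:1 into 5247×3498 spans the width: 5247.00 × 3160.84.
Second fit — the 3×2 canvas into 862×862 spans the width: 862.00 × 574.67 (×0.1643 from 5247×3498).
The image scales with it: height 3160.84 × 0.1643 ≈ 519.28.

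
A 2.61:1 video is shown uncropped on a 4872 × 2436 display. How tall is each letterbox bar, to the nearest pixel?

285 px

2.61:1 (2.610) > 2:1 (2.000), so the video fills the width.
That makes the image 1866.67 px tall (4872 / 2.610).
2436 − 1866.67 = 569.33 px of bars (284.67 each).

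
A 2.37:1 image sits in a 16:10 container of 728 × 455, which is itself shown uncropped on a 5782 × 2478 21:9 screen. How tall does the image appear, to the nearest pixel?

1673 px

2.37:1 in 728×455: fills the width, so the image is 728.00 × 307.17.
The 16:10 canvas is height-limited in 5782×2478, giving 3964.80 × 2478.00; scale factor 5.4462.
Applying the same ×5.4462: 307.17 → 1672.91.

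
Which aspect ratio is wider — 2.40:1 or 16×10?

2.4 and 16×10 = 1.6; 2.4 > 1.6.

2.40:1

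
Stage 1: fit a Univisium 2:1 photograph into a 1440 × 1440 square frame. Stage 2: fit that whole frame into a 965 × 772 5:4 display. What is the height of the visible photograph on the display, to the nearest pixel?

386 px

Univisium 2:1 in 1440×1440: fills the width, so the photograph is 1440.00 × 720.00.
The square canvas is height-limited in 965×772, giving 772.00 × 772.00; scale factor 0.5361.
Applying the same ×0.5361: 720.00 → 386.00.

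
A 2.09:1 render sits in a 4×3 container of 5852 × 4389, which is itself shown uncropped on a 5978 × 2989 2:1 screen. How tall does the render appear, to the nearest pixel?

1907 px

First fit — 2.09:1 into 5852×4389 spans the width: 5852.00 × 2800.00.
The 4×3 canvas is height-limited in 5978×2989, giving 3985.33 × 2989.00; scale factor 0.6810.
So the render's height is 2800.00 × 0.6810 ≈ 1906.86.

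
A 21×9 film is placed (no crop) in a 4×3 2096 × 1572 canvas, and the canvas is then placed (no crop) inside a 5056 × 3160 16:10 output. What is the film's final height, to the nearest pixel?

First fit — 21×9 into 2096×1572 spans the width: 2096.00 × 898.29.
The 4×3 canvas is height-limited in 5056×3160, giving 4213.33 × 3160.00; scale factor 2.0102.
So the film's height is 898.29 × 2.0102 ≈ 1805.71.

1806 px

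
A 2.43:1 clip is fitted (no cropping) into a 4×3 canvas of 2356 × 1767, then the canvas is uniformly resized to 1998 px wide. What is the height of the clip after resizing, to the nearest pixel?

822 px

At 2356×1767 the clip is width-limited, so height = 2356 / 2.430 ≈ 969.55 px.
The frame scales by 1998/2356 = 0.8480; 969.55 × 0.8480 ≈ 822.22 px.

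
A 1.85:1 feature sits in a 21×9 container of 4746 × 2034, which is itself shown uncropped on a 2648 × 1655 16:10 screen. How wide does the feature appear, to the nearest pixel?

1.85:1 in 4746×2034: fills the height, so the feature is 3762.90 × 2034.00.
21×9 in 2648×1655: fills the width, so the intermediate becomes 2648.00 × 1134.86 — a scale of ×0.5579.
Applying the same ×0.5579: 3762.90 → 2099.49.

2099 px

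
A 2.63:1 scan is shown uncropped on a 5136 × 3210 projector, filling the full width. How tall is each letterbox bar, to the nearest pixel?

629 px

That makes the image 1952.85 px tall (5136 / 2.630).
Leftover height: 3210 − 1952.85 = 1257.15 px → 628.57 each side.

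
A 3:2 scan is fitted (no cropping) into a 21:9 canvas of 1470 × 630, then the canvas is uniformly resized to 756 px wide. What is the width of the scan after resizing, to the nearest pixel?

486 px

In the 1470×630 frame the scan fills the height: width = 630 × 3/2 ≈ 945.00 px.
Scaling 1470 → 756 is ×0.5143, so the width becomes 945.00 × 0.5143 ≈ 486.00 px.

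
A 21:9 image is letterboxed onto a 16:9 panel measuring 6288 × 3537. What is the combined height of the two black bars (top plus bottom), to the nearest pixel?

842 px

Since 2.333 > 1.778, the image is width-limited.
Content height = 6288 × 9/21 ≈ 2694.86 px.
Black = 3537 − 2694.86 = 842.14 px.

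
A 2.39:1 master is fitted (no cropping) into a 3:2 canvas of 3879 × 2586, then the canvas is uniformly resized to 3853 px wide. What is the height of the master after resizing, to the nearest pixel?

In the 3879×2586 frame the master fills the width: height = 3879 / 2.390 ≈ 1623.01 px.
Scaling 3879 → 3853 is ×0.9933, so the height becomes 1623.01 × 0.9933 ≈ 1612.13 px.

1612 px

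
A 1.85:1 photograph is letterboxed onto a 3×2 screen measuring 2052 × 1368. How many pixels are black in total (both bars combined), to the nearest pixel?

531080 pixels

Since 1.850 > 1.500, the photograph is width-limited.
The photograph is 2052 / 1.850 ≈ 1109.1892 px tall.
Leftover height: 1368 − 1109.1892 = 258.8108 px.
Across the 2052-px span: 258.8108 × 2052 ≈ 531080 px.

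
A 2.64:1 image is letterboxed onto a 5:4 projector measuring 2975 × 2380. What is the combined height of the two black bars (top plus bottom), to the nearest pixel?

1253 px

2.64:1 is wider than 5:4, so it spans the full width.
The image is 2975 / 2.640 ≈ 1126.89 px tall.
Black = 2380 − 1126.89 = 1253.11 px.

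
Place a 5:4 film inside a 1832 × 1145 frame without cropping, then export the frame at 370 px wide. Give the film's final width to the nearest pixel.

Fitted into 1832×1145, the film spans the height; its width is 1145 × 5/4 ≈ 1431.25 px.
Scaling 1832 → 370 is ×0.2020, so the width becomes 1431.25 × 0.2020 ≈ 289.06 px.

289 px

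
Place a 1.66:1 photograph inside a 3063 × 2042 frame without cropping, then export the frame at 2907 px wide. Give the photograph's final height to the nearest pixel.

1751 px

At 3063×2042 the photograph is width-limited, so height = 3063 / 1.660 ≈ 1845.18 px.
The frame scales by 2907/3063 = 0.9491; 1845.18 × 0.9491 ≈ 1751.20 px.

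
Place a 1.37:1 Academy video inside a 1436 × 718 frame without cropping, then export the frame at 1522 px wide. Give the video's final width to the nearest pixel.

Fitted into 1436×718, the video spans the height; its width is 718 × 1.370 ≈ 983.66 px.
Scaling 1436 → 1522 is ×1.0599, so the width becomes 983.66 × 1.0599 ≈ 1042.57 px.

1043 px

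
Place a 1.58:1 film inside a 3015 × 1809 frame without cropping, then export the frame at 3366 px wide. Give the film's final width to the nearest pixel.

At 3015×1809 the film is height-limited, so width = 1809 × 1.580 ≈ 2858.22 px.
The frame scales by 3366/3015 = 1.1164; 2858.22 × 1.1164 ≈ 3190.97 px.

3191 px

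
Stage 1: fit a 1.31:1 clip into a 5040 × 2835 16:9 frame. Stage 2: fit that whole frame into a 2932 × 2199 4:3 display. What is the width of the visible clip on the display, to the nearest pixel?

1.31:1 in 5040×2835: fills the height, so the clip is 3713.85 × 2835.00.
Second fit — the 16:9 canvas into 2932×2199 spans the width: 2932.00 × 1649.25 (×0.5817 from 5040×2835).
The clip scales with it: width 3713.85 × 0.5817 ≈ 2160.52.

2161 px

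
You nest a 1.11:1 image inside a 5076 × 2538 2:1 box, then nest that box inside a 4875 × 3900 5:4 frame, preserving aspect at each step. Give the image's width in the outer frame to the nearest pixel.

2706 px

First fit — 1.11:1 into 5076×2538 spans the height: 2817.18 × 2538.00.
Second fit — the 2:1 canvas into 4875×3900 spans the width: 4875.00 × 2437.50 (×0.9604 from 5076×2538).
So the image's width is 2817.18 × 0.9604 ≈ 2705.62.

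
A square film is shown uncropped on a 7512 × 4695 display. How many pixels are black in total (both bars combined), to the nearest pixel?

13225815 pixels

square is narrower than 16×10, so it spans the full height.
Content width = 4695 × 1/1 ≈ 4695.0000 px.
Leftover width: 7512 − 4695.0000 = 2817.0000 px.
That's 2817.0000 × 4695 ≈ 13225815 black pixels.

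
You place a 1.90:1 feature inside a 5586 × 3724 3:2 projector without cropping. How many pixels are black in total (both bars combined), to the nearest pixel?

4379424 pixels

1.90:1 (1.900) > 3:2 (1.500), so the feature fills the width.
The feature is 5586 / 1.900 ≈ 2940.0000 px tall.
Leftover height: 3724 − 2940.0000 = 784.0000 px.
Bar area = 784.0000 × 5586 ≈ 4379424 px.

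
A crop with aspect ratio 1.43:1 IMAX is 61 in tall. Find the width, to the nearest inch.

Width = 61 × 1.430 = 87.23.

87 in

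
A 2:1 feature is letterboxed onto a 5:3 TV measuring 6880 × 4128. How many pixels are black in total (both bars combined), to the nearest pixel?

Since 2.000 > 1.667, the feature is width-limited.
Content height = 6880 × 1/2 ≈ 3440.0000 px.
Leftover height: 4128 − 3440.0000 = 688.0000 px.
Across the 6880-px span: 688.0000 × 6880 ≈ 4733440 px.

4733440 pixels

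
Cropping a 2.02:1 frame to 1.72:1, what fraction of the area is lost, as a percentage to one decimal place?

14.9%

Going from 2.02:1 to 1.72:1 means cutting width while keeping height.
(1.720)/(2.020) ≈ 0.851 of the area survives, leaving 14.85% discarded.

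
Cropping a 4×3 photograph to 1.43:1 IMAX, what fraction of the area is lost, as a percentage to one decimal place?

6.8%

1.43:1 IMAX is wider than 4×3, so the crop keeps the full width and trims the height.
Area ratio = (1.333)/(1.430) = 93.24%; the remaining 6.76% is cropped out.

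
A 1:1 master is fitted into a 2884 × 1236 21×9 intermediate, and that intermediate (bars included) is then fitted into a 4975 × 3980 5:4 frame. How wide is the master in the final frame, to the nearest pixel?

2132 px

First fit — 1:1 into 2884×1236 spans the height: 1236.00 × 1236.00.
21×9 in 4975×3980: fills the width, so the intermediate becomes 4975.00 × 2132.14 — a scale of ×1.7250.
The master scales with it: width 1236.00 × 1.7250 ≈ 2132.14.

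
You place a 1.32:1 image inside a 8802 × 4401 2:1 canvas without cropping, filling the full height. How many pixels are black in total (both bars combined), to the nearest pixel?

The image is 4401 × 1.320 ≈ 5809.3200 px wide.
Leftover width: 8802 − 5809.3200 = 2992.6800 px.
Bar area = 2992.6800 × 4401 ≈ 13170785 px.

13170785 pixels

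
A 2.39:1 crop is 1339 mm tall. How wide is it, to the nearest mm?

3200 mm

1339 × 2.390 = 3200.21.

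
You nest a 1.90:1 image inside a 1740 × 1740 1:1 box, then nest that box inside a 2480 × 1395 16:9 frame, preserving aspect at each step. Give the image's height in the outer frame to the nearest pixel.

1.90:1 in 1740×1740: fills the width, so the image is 1740.00 × 915.79.
Second fit — the 1:1 canvas into 2480×1395 spans the height: 1395.00 × 1395.00 (×0.8017 from 1740×1740).
The image scales with it: height 915.79 × 0.8017 ≈ 734.21.

734 px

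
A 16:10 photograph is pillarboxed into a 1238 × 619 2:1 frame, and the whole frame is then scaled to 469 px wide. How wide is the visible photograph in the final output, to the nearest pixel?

At 1238×619 the photograph is height-limited, so width = 619 × 16/10 ≈ 990.40 px.
Scaling 1238 → 469 is ×0.3788, so the width becomes 990.40 × 0.3788 ≈ 375.20 px.

375 px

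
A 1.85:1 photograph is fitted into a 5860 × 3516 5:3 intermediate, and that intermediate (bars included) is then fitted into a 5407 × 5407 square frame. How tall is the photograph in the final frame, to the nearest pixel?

2923 px

First fit — 1.85:1 into 5860×3516 spans the width: 5860.00 × 3167.57.
The 5:3 canvas is width-limited in 5407×5407, giving 5407.00 × 3244.20; scale factor 0.9227.
So the photograph's height is 3167.57 × 0.9227 ≈ 2922.70.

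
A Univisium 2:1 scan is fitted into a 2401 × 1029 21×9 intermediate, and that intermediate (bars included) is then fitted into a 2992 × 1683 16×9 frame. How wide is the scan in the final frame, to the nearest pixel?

2565 px

Inside the 2401×1029 canvas the scan is height-limited at 2058.00 × 1029.00.
The 21×9 canvas is width-limited in 2992×1683, giving 2992.00 × 1282.29; scale factor 1.2461.
The scan scales with it: width 2058.00 × 1.2461 ≈ 2564.57.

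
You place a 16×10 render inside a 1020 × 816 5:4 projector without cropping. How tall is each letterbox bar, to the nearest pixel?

89 px

16×10 (1.600) > 5:4 (1.250), so the render fills the width.
The render is 1020 × 10/16 ≈ 637.50 px tall.
816 − 637.50 = 178.50 px of bars (89.25 each).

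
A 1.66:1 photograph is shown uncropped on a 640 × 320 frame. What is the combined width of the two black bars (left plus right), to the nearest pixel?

1.66:1 (1.660) < 2:1 (2.000), so the photograph fills the height.
That makes the image 531.20 px wide (320 × 1.660).
640 − 531.20 = 108.80 px of bars.

109 px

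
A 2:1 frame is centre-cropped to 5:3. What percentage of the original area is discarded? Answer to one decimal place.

16.7%

The height stays; only width is cut (since 5:3 is narrower than 2:1).
Fraction kept = (1.667)/(2.000) ≈ 83.33%, so 16.67% is lost.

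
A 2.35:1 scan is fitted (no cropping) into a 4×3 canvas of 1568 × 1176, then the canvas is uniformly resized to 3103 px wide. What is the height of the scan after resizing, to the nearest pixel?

1320 px

In the 1568×1176 frame the scan fills the width: height = 1568 / 2.350 ≈ 667.23 px.
Scaling 1568 → 3103 is ×1.9790, so the height becomes 667.23 × 1.9790 ≈ 1320.43 px.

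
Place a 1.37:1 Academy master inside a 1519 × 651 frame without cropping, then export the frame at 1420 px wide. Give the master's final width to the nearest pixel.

At 1519×651 the master is height-limited, so width = 651 × 1.370 ≈ 891.87 px.
The frame scales by 1420/1519 = 0.9348; 891.87 × 0.9348 ≈ 833.74 px.

834 px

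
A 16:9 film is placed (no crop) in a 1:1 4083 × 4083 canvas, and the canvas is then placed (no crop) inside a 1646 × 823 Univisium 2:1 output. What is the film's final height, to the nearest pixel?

First fit — 16:9 into 4083×4083 spans the width: 4083.00 × 2296.69.
Second fit — the 1:1 canvas into 1646×823 spans the height: 823.00 × 823.00 (×0.2016 from 4083×4083).
The film scales with it: height 2296.69 × 0.2016 ≈ 462.94.

463 px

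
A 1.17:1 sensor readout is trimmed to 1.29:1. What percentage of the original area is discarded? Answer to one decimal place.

9.3%

Going from 1.17:1 to 1.29:1 means cutting height while keeping width.
Fraction kept = (1.170)/(1.290) ≈ 90.70%, so 9.30% is lost.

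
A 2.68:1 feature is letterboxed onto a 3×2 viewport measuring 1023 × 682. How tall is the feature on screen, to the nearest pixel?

Since 2.680 > 1.500, the feature is width-limited.
The feature is 1023 / 2.680 ≈ 381.72 px tall.

382 px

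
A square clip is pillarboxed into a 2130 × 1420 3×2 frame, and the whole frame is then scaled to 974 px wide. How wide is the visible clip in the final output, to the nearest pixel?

Fitted into 2130×1420, the clip spans the height; its width is 1420 × 1/1 ≈ 1420.00 px.
The frame scales by 974/2130 = 0.4573; 1420.00 × 0.4573 ≈ 649.33 px.

649 px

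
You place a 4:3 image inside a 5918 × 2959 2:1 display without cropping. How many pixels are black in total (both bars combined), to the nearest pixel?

5837121 pixels

4:3 (1.333) < 2:1 (2.000), so the image fills the height.
That makes the image 3945.3333 px wide (2959 × 4/3).
5918 − 3945.3333 = 1972.6667 px of bars.
Across the 2959-px span: 1972.6667 × 2959 ≈ 5837121 px.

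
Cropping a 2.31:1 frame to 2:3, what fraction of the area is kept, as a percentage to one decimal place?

28.9%

The height stays; only width is cut (since 2:3 is narrower than 2.31:1).
Area ratio = (0.667)/(2.310) = 28.86% retained.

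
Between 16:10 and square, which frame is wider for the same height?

16:10

16:10 = 1.6 and square = 1; 1.6 > 1.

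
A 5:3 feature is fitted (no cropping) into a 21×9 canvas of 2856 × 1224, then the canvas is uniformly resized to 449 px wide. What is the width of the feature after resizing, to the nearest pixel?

321 px

Fitted into 2856×1224, the feature spans the height; its width is 1224 × 5/3 ≈ 2040.00 px.
Scaling 2856 → 449 is ×0.1572, so the width becomes 2040.00 × 0.1572 ≈ 320.71 px.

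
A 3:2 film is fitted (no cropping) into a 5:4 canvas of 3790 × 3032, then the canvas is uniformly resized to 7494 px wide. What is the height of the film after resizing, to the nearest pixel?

4996 px

At 3790×3032 the film is width-limited, so height = 3790 × 2/3 ≈ 2526.67 px.
Scaling 3790 → 7494 is ×1.9773, so the height becomes 2526.67 × 1.9773 ≈ 4996.00 px.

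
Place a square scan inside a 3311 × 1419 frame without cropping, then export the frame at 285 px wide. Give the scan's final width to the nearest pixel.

In the 3311×1419 frame the scan fills the height: width = 1419 × 1/1 ≈ 1419.00 px.
The frame scales by 285/3311 = 0.0861; 1419.00 × 0.0861 ≈ 122.14 px.

122 px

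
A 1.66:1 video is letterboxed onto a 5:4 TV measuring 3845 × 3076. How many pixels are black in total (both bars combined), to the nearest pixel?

1.66:1 is wider than 5:4, so it spans the full width.
That makes the image 2316.2651 px tall (3845 / 1.660).
Leftover height: 3076 − 2316.2651 = 759.7349 px.
Bar area = 759.7349 × 3845 ≈ 2921181 px.

2921181 pixels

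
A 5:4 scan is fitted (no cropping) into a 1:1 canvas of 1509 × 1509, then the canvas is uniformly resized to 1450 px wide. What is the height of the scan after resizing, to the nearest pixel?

1160 px

At 1509×1509 the scan is width-limited, so height = 1509 × 4/5 ≈ 1207.20 px.
The frame scales by 1450/1509 = 0.9609; 1207.20 × 0.9609 ≈ 1160.00 px.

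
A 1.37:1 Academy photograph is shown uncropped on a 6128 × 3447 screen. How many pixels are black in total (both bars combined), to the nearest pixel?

4845138 pixels

Since 1.370 < 1.778, the photograph is height-limited.
The photograph is 3447 × 1.370 ≈ 4722.3900 px wide.
6128 − 4722.3900 = 1405.6100 px of bars.
Across the 3447-px span: 1405.6100 × 3447 ≈ 4845138 px.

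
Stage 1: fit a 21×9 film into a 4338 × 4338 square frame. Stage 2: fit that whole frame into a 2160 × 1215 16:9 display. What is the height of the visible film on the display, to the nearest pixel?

Inside the 4338×4338 canvas the film is width-limited at 4338.00 × 1859.14.
square in 2160×1215: fills the height, so the intermediate becomes 1215.00 × 1215.00 — a scale of ×0.2801.
So the film's height is 1859.14 × 0.2801 ≈ 520.71.

521 px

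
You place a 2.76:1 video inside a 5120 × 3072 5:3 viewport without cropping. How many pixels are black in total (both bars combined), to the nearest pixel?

6230669 pixels

2.76:1 (2.760) > 5:3 (1.667), so the video fills the width.
The video is 5120 / 2.760 ≈ 1855.0725 px tall.
Leftover height: 3072 − 1855.0725 = 1216.9275 px.
Bar area = 1216.9275 × 5120 ≈ 6230669 px.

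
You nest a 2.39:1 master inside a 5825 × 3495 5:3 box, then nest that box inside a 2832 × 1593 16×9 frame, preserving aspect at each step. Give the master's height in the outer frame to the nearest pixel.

First fit — 2.39:1 into 5825×3495 spans the width: 5825.00 × 2437.24.
Second fit — the 5:3 canvas into 2832×1593 spans the height: 2655.00 × 1593.00 (×0.4558 from 5825×3495).
The master scales with it: height 2437.24 × 0.4558 ≈ 1110.88.

1111 px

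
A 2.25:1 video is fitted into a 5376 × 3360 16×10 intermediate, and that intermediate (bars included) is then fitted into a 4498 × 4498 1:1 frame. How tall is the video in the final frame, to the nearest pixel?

1999 px

First fit — 2.25:1 into 5376×3360 spans the width: 5376.00 × 2389.33.
16×10 in 4498×4498: fills the width, so the intermediate becomes 4498.00 × 2811.25 — a scale of ×0.8367.
Applying the same ×0.8367: 2389.33 → 1999.11.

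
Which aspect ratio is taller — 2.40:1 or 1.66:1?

2.4 and 1.66; 2.4 > 1.66. The smaller width-to-height ratio is the taller frame.

1.66:1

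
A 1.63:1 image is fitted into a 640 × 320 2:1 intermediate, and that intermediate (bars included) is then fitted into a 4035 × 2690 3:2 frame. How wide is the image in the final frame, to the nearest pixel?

3289 px

Inside the 640×320 canvas the image is height-limited at 521.60 × 320.00.
The 2:1 canvas is width-limited in 4035×2690, giving 4035.00 × 2017.50; scale factor 6.3047.
The image scales with it: width 521.60 × 6.3047 ≈ 3288.53.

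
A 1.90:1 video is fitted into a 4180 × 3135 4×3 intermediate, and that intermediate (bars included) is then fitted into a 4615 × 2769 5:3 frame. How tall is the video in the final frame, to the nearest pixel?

1943 px

Inside the 4180×3135 canvas the video is width-limited at 4180.00 × 2200.00.
Second fit — the 4×3 canvas into 4615×2769 spans the height: 3692.00 × 2769.00 (×0.8833 from 4180×3135).
So the video's height is 2200.00 × 0.8833 ≈ 1943.16.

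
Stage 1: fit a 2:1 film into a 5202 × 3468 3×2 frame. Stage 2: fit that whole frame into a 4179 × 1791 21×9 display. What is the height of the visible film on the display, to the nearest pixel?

2:1 in 5202×3468: fills the width, so the film is 5202.00 × 2601.00.
3×2 in 4179×1791: fills the height, so the intermediate becomes 2686.50 × 1791.00 — a scale of ×0.5164.
Applying the same ×0.5164: 2601.00 → 1343.25.

1343 px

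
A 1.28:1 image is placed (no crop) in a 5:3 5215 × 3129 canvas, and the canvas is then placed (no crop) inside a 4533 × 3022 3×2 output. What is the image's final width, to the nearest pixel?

3481 px

First fit — 1.28:1 into 5215×3129 spans the height: 4005.12 × 3129.00.
5:3 in 4533×3022: fills the width, so the intermediate becomes 4533.00 × 2719.80 — a scale of ×0.8692.
The image scales with it: width 4005.12 × 0.8692 ≈ 3481.34.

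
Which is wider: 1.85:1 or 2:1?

2:1

1.85 and 2; 2 > 1.85.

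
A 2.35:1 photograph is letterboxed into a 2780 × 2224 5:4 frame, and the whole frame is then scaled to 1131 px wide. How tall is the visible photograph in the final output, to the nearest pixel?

481 px

At 2780×2224 the photograph is width-limited, so height = 2780 / 2.350 ≈ 1182.98 px.
Scaling 2780 → 1131 is ×0.4068, so the height becomes 1182.98 × 0.4068 ≈ 481.28 px.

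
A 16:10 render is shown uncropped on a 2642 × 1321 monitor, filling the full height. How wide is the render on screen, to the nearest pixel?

That makes the image 2113.60 px wide (1321 × 16/10).

2114 px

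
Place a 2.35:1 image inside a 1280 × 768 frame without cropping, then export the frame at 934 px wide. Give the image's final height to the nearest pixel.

397 px

At 1280×768 the image is width-limited, so height = 1280 / 2.350 ≈ 544.68 px.
The frame scales by 934/1280 = 0.7297; 544.68 × 0.7297 ≈ 397.45 px.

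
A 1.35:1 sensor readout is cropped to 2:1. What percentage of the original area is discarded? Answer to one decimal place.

Going from 1.35:1 to 2:1 means cutting height while keeping width.
Fraction kept = (1.350)/(2.000) ≈ 67.50%, so 32.50% is lost.

32.5%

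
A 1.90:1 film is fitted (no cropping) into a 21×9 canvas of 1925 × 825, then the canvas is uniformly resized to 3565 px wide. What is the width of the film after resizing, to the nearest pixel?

2903 px

In the 1925×825 frame the film fills the height: width = 825 × 1.900 ≈ 1567.50 px.
Scaling 1925 → 3565 is ×1.8519, so the width becomes 1567.50 × 1.8519 ≈ 2902.93 px.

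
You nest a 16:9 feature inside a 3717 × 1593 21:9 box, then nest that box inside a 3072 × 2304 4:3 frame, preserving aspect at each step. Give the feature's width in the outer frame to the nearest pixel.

2341 px

Inside the 3717×1593 canvas the feature is height-limited at 2832.00 × 1593.00.
21:9 in 3072×2304: fills the width, so the intermediate becomes 3072.00 × 1316.57 — a scale of ×0.8265.
Applying the same ×0.8265: 2832.00 → 2340.57.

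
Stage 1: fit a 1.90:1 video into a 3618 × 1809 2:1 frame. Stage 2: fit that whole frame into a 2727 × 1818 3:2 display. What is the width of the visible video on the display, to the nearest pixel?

2591 px

Inside the 3618×1809 canvas the video is height-limited at 3437.10 × 1809.00.
2:1 in 2727×1818: fills the width, so the intermediate becomes 2727.00 × 1363.50 — a scale of ×0.7537.
Applying the same ×0.7537: 3437.10 → 2590.65.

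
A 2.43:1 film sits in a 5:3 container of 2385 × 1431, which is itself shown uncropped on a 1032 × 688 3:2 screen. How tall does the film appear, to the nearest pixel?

425 px

First fit — 2.43:1 into 2385×1431 spans the width: 2385.00 × 981.48.
5:3 in 1032×688: fills the width, so the intermediate becomes 1032.00 × 619.20 — a scale of ×0.4327.
Applying the same ×0.4327: 981.48 → 424.69.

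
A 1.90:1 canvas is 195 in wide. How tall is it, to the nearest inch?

103 in

At 1.90:1, 195 / 1.900 ≈ 102.63.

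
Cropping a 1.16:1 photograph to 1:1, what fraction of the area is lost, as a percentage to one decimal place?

Going from 1.16:1 to 1:1 means cutting width while keeping height.
Fraction kept = (1.000)/(1.160) ≈ 86.21%, so 13.79% is lost.

13.8%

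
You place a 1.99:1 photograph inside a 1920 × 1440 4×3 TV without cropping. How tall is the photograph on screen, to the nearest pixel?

965 px

1.99:1 (1.990) > 4×3 (1.333), so the photograph fills the width.
That makes the image 964.82 px tall (1920 / 1.990).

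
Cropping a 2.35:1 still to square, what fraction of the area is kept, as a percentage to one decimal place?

42.6%

Going from 2.35:1 to square means cutting width while keeping height.
Area ratio = (1.000)/(2.350) = 42.55% retained.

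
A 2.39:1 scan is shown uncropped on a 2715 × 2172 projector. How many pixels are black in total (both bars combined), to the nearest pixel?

2812785 pixels

2.39:1 (2.390) > 5:4 (1.250), so the scan fills the width.
Content height = 2715 / 2.390 ≈ 1135.9833 px.
2172 − 1135.9833 = 1036.0167 px of bars.
That's 1036.0167 × 2715 ≈ 2812785 black pixels.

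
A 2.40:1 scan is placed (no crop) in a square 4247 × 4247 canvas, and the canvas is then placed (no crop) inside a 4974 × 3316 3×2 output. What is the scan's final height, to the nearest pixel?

First fit — 2.40:1 into 4247×4247 spans the width: 4247.00 × 1769.58.
square in 4974×3316: fills the height, so the intermediate becomes 3316.00 × 3316.00 — a scale of ×0.7808.
So the scan's height is 1769.58 × 0.7808 ≈ 1381.67.

1382 px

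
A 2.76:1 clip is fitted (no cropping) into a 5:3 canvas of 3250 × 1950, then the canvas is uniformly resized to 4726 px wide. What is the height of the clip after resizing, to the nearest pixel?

At 3250×1950 the clip is width-limited, so height = 3250 / 2.760 ≈ 1177.54 px.
Resizing to 4726 px wide multiplies everything by 1.4542: 1177.54 → 1712.32 px.

1712 px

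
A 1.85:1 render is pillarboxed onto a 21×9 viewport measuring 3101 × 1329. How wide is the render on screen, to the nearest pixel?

2459 px

1.85:1 is narrower than 21×9, so it spans the full height.
The render is 1329 × 1.850 ≈ 2458.65 px wide.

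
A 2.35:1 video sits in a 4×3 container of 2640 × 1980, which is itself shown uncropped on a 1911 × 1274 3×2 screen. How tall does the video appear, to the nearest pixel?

Inside the 2640×1980 canvas the video is width-limited at 2640.00 × 1123.40.
4×3 in 1911×1274: fills the height, so the intermediate becomes 1698.67 × 1274.00 — a scale of ×0.6434.
The video scales with it: height 1123.40 × 0.6434 ≈ 722.84.

723 px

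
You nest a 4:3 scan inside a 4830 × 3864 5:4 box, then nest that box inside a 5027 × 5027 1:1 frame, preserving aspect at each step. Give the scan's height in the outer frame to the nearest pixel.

3770 px

First fit — 4:3 into 4830×3864 spans the width: 4830.00 × 3622.50.
Second fit — the 5:4 canvas into 5027×5027 spans the width: 5027.00 × 4021.60 (×1.0408 from 4830×3864).
The scan scales with it: height 3622.50 × 1.0408 ≈ 3770.25.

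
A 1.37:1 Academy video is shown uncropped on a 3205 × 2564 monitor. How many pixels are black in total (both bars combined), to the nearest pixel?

719792 pixels

Since 1.370 > 1.250, the video is width-limited.
The video is 3205 / 1.370 ≈ 2339.4161 px tall.
Black = 2564 − 2339.4161 = 224.5839 px.
That's 224.5839 × 3205 ≈ 719792 black pixels.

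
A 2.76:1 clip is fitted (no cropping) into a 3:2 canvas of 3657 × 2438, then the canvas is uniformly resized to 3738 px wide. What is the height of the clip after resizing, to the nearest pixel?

In the 3657×2438 frame the clip fills the width: height = 3657 / 2.760 ≈ 1325.00 px.
Resizing to 3738 px wide multiplies everything by 1.0221: 1325.00 → 1354.35 px.

1354 px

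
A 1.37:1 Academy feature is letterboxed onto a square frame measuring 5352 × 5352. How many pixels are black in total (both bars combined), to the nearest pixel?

7735945 pixels

1.37:1 Academy (1.370) > square (1.000), so the feature fills the width.
The feature is 5352 / 1.370 ≈ 3906.5693 px tall.
5352 − 3906.5693 = 1445.4307 px of bars.
Bar area = 1445.4307 × 5352 ≈ 7735945 px.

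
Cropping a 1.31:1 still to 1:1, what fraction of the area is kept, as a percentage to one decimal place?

76.3%

1:1 is narrower than 1.31:1, so the crop keeps the full height and trims the width.
Fraction kept = (1.000)/(1.310) ≈ 76.34%.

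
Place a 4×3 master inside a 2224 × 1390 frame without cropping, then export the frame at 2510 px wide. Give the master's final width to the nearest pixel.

2092 px

In the 2224×1390 frame the master fills the height: width = 1390 × 4/3 ≈ 1853.33 px.
Scaling 2224 → 2510 is ×1.1286, so the width becomes 1853.33 × 1.1286 ≈ 2091.67 px.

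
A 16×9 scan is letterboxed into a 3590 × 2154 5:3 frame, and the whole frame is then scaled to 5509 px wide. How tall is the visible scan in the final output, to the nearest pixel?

3099 px

Fitted into 3590×2154, the scan spans the width; its height is 3590 × 9/16 ≈ 2019.38 px.
Scaling 3590 → 5509 is ×1.5345, so the height becomes 2019.38 × 1.5345 ≈ 3098.81 px.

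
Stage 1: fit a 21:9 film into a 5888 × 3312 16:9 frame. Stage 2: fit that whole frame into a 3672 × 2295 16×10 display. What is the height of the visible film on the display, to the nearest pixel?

First fit — 21:9 into 5888×3312 spans the width: 5888.00 × 2523.43.
The 16:9 canvas is width-limited in 3672×2295, giving 3672.00 × 2065.50; scale factor 0.6236.
So the film's height is 2523.43 × 0.6236 ≈ 1573.71.

1574 px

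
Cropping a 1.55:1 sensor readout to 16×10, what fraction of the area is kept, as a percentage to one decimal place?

96.9%

The width stays; only height is cut (since 16×10 is wider than 1.55:1).
Area ratio = (1.550)/(1.600) = 96.88% retained.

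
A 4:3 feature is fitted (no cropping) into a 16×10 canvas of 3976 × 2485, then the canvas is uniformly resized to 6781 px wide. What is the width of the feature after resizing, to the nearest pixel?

5651 px

At 3976×2485 the feature is height-limited, so width = 2485 × 4/3 ≈ 3313.33 px.
Resizing to 6781 px wide multiplies everything by 1.7055: 3313.33 → 5650.83 px.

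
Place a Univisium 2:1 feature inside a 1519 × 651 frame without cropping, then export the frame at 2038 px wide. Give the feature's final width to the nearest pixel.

At 1519×651 the feature is height-limited, so width = 651 × 2/1 ≈ 1302.00 px.
The frame scales by 2038/1519 = 1.3417; 1302.00 × 1.3417 ≈ 1746.86 px.

1747 px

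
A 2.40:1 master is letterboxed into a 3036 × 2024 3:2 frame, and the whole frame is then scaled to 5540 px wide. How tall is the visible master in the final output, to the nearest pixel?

At 3036×2024 the master is width-limited, so height = 3036 / 2.400 ≈ 1265.00 px.
Scaling 3036 → 5540 is ×1.8248, so the height becomes 1265.00 × 1.8248 ≈ 2308.33 px.

2308 px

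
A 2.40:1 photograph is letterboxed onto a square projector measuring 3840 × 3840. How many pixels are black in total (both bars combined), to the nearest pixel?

8601600 pixels

Since 2.400 > 1.000, the photograph is width-limited.
The photograph is 3840 / 2.400 ≈ 1600.0000 px tall.
Leftover height: 3840 − 1600.0000 = 2240.0000 px.
That's 2240.0000 × 3840 ≈ 8601600 black pixels.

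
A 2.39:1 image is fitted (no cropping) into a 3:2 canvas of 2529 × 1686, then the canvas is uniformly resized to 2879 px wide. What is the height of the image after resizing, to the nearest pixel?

At 2529×1686 the image is width-limited, so height = 2529 / 2.390 ≈ 1058.16 px.
Resizing to 2879 px wide multiplies everything by 1.1384: 1058.16 → 1204.60 px.

1205 px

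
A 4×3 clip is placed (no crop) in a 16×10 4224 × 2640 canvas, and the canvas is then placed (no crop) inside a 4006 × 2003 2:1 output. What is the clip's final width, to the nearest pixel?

2671 px

First fit — 4×3 into 4224×2640 spans the height: 3520.00 × 2640.00.
16×10 in 4006×2003: fills the height, so the intermediate becomes 3204.80 × 2003.00 — a scale of ×0.7587.
Applying the same ×0.7587: 3520.00 → 2670.67.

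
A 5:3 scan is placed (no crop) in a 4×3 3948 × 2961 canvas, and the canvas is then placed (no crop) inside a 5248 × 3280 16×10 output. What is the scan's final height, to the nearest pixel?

2624 px

Inside the 3948×2961 canvas the scan is width-limited at 3948.00 × 2368.80.
Second fit — the 4×3 canvas into 5248×3280 spans the height: 4373.33 × 3280.00 (×1.1077 from 3948×2961).
Applying the same ×1.1077: 2368.80 → 2624.00.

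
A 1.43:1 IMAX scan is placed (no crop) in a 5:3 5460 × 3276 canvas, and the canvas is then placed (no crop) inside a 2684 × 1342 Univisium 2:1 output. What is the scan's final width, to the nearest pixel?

1919 px

First fit — 1.43:1 IMAX into 5460×3276 spans the height: 4684.68 × 3276.00.
The 5:3 canvas is height-limited in 2684×1342, giving 2236.67 × 1342.00; scale factor 0.4096.
So the scan's width is 4684.68 × 0.4096 ≈ 1919.06.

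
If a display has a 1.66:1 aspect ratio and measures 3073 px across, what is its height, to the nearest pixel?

At 1.66:1, 3073 / 1.660 ≈ 1851.20.

1851 px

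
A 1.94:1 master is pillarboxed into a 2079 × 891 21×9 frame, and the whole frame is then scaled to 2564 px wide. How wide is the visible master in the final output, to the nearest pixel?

2132 px

At 2079×891 the master is height-limited, so width = 891 × 1.940 ≈ 1728.54 px.
The frame scales by 2564/2079 = 1.2333; 1728.54 × 1.2333 ≈ 2131.78 px.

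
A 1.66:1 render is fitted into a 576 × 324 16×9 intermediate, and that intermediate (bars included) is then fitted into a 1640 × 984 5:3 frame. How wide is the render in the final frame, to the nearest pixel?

1531 px

1.66:1 in 576×324: fills the height, so the render is 537.84 × 324.00.
The 16×9 canvas is width-limited in 1640×984, giving 1640.00 × 922.50; scale factor 2.8472.
Applying the same ×2.8472: 537.84 → 1531.35.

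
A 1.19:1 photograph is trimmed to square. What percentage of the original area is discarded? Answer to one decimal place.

The height stays; only width is cut (since square is narrower than 1.19:1).
(1.000)/(1.190) ≈ 0.840 of the area survives, leaving 15.97% discarded.

16.0%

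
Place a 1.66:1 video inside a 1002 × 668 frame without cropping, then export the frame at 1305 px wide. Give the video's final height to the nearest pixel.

At 1002×668 the video is width-limited, so height = 1002 / 1.660 ≈ 603.61 px.
Resizing to 1305 px wide multiplies everything by 1.3024: 603.61 → 786.14 px.

786 px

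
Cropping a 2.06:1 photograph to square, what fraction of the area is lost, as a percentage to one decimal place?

51.5%

The height stays; only width is cut (since square is narrower than 2.06:1).
Area ratio = (1.000)/(2.060) = 48.54%; the remaining 51.46% is cropped out.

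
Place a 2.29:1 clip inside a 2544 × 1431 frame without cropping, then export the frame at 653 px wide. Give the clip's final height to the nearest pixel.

285 px

Fitted into 2544×1431, the clip spans the width; its height is 2544 / 2.290 ≈ 1110.92 px.
Resizing to 653 px wide multiplies everything by 0.2567: 1110.92 → 285.15 px.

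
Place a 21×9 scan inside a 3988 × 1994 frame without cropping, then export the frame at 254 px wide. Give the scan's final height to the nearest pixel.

Fitted into 3988×1994, the scan spans the width; its height is 3988 × 9/21 ≈ 1709.14 px.
Scaling 3988 → 254 is ×0.0637, so the height becomes 1709.14 × 0.0637 ≈ 108.86 px.

109 px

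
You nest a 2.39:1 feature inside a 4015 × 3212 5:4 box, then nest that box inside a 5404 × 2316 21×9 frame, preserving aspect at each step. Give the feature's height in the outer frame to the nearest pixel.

2.39:1 in 4015×3212: fills the width, so the feature is 4015.00 × 1679.92.
The 5:4 canvas is height-limited in 5404×2316, giving 2895.00 × 2316.00; scale factor 0.7210.
The feature scales with it: height 1679.92 × 0.7210 ≈ 1211.30.

1211 px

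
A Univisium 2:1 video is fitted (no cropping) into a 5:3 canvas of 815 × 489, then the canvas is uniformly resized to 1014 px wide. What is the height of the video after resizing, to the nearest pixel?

507 px

At 815×489 the video is width-limited, so height = 815 × 1/2 ≈ 407.50 px.
Scaling 815 → 1014 is ×1.2442, so the height becomes 407.50 × 1.2442 ≈ 507.00 px.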